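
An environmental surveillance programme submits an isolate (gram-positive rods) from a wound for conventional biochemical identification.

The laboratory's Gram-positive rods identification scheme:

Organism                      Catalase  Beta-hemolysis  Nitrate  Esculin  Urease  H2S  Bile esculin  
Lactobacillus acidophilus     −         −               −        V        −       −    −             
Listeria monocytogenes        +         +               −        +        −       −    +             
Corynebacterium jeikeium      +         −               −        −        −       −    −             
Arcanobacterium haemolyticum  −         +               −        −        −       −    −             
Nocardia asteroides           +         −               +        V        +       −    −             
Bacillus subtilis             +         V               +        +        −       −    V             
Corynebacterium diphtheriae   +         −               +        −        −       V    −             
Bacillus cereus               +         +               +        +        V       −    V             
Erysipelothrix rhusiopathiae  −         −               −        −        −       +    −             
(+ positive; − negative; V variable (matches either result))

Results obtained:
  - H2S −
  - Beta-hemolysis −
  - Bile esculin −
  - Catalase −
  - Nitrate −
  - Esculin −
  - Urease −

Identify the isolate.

Lactobacillus acidophilus

Urease −: excludes Nocardia asteroides — 8 left.
Bile esculin −: excludes Listeria monocytogenes — 7 left.
Beta-hemolysis −: excludes Arcanobacterium haemolyticum, Bacillus cereus — 5 left.
Nitrate −: excludes Bacillus subtilis, Corynebacterium diphtheriae — 3 left.
H2S −: excludes Erysipelothrix rhusiopathiae — 2 left.
Esculin −: all 2 remaining candidates are consistent.
Catalase −: excludes Corynebacterium jeikeium — 1 left.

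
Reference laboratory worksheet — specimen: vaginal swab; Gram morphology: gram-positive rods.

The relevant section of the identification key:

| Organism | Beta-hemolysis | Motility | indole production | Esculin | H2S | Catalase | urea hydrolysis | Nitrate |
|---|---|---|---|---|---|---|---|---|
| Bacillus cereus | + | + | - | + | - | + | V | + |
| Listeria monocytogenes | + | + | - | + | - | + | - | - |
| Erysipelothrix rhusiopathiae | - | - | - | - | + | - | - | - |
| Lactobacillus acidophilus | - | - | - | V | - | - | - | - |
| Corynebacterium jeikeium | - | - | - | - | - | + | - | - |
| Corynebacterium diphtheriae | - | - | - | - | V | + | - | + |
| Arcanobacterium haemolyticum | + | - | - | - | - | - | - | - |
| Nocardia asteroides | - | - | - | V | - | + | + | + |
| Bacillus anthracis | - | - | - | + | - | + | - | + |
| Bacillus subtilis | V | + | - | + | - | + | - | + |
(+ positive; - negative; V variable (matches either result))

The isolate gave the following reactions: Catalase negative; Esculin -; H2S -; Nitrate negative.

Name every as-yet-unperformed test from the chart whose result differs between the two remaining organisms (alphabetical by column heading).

Beta-hemolysis

Nitrate -: excludes 5 organisms — 5 left.
Esculin -: excludes Listeria monocytogenes — 4 left.
H2S -: excludes Erysipelothrix rhusiopathiae — 3 left.
Catalase -: excludes Corynebacterium jeikeium — 2 left.
Two candidates remain: Arcanobacterium haemolyticum and Lactobacillus acidophilus.
  Beta-hemolysis: Arcanobacterium haemolyticum +, Lactobacillus acidophilus - — discriminates.
  Motility: - vs - — same for both, does not separate.
  indole production: - vs - — same for both, does not separate.
  urea hydrolysis: - vs - — same for both, does not separate.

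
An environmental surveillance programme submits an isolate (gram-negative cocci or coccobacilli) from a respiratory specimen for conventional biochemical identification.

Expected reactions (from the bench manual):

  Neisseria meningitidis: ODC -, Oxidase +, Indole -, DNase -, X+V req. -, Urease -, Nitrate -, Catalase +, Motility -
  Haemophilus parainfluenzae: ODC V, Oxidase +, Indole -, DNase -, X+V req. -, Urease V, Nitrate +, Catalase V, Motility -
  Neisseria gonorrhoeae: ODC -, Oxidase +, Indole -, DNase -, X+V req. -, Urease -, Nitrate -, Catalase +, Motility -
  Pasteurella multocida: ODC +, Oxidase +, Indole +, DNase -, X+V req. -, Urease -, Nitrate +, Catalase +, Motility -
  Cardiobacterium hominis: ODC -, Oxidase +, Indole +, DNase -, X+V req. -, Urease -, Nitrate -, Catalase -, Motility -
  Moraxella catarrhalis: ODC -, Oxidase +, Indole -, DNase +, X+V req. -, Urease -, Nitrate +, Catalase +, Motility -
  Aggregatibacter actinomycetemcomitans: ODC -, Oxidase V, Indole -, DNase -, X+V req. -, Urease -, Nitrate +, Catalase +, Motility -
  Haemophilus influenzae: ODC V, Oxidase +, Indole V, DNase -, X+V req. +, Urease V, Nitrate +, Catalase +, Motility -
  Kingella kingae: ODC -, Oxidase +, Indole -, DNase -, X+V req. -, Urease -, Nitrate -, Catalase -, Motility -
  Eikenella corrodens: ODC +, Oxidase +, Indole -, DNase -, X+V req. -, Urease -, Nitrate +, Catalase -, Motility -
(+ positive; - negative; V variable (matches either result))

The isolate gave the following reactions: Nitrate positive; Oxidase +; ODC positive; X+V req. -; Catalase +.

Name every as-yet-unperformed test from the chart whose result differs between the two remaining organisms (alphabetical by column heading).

Nitrate +: excludes Neisseria meningitidis, Neisseria gonorrhoeae, Cardiobacterium hominis, Kingella kingae — 6 left.
ODC +: excludes Moraxella catarrhalis, Aggregatibacter actinomycetemcomitans — 4 left.
Oxidase +: all 4 remaining candidates are consistent.
X+V req. -: excludes Haemophilus influenzae — 3 left.
Catalase +: excludes Eikenella corrodens — 2 left.
Two candidates remain: Haemophilus parainfluenzae and Pasteurella multocida.
  Indole: Haemophilus parainfluenzae -, Pasteurella multocida + — discriminates.
  DNase: - vs - — same for both, does not separate.
  Urease: V vs - — variable for at least one, does not separate.
  Motility: - vs - — same for both, does not separate.

Indole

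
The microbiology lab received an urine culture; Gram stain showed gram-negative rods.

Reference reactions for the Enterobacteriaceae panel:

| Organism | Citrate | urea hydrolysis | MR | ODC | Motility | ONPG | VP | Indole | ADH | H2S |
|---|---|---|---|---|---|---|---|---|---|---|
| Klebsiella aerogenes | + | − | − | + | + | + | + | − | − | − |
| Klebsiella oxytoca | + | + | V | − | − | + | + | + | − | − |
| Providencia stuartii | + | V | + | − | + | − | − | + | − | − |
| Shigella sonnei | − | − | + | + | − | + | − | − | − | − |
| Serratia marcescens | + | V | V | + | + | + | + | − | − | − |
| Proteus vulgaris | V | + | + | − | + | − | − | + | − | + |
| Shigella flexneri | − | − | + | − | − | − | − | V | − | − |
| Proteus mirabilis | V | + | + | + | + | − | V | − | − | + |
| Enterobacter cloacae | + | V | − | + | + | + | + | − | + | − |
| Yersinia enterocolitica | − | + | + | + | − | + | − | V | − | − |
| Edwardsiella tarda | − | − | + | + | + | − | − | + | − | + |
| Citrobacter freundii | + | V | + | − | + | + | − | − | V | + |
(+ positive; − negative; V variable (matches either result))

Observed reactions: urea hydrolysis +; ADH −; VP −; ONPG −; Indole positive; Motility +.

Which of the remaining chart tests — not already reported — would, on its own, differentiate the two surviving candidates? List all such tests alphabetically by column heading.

ONPG −: excludes 7 organisms — 5 left.
ADH −: all 5 remaining candidates are consistent.
Indole +: excludes Proteus mirabilis — 4 left.
Motility +: excludes Shigella flexneri — 3 left.
VP −: all 3 remaining candidates are consistent.
urea hydrolysis +: excludes Edwardsiella tarda — 2 left.
Two candidates remain: Proteus vulgaris and Providencia stuartii.
  Citrate: V vs + — variable for at least one, does not separate.
  MR: + vs + — same for both, does not separate.
  ODC: − vs − — same for both, does not separate.
  H2S: Proteus vulgaris +, Providencia stuartii − — discriminates.

H2S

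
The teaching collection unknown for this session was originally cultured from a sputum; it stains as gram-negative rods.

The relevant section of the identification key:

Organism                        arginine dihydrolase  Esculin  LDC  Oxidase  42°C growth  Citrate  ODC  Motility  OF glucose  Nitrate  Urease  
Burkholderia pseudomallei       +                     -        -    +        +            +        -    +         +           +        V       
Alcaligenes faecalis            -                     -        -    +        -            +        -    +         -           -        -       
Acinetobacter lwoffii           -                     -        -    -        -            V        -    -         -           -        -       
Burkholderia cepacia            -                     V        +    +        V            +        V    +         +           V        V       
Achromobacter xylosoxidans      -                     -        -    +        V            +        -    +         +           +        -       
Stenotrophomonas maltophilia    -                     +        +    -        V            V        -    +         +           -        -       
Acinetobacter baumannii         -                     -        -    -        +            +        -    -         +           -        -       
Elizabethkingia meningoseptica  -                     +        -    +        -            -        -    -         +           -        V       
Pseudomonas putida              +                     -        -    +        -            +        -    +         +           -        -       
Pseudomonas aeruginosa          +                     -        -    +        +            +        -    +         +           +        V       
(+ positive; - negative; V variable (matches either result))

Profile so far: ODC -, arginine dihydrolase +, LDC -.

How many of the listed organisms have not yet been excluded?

arginine dihydrolase +: excludes 7 organisms — 3 left.
LDC -: all 3 remaining candidates are consistent.
ODC -: all 3 remaining candidates are consistent.
Still consistent: Burkholderia pseudomallei, Pseudomonas aeruginosa, Pseudomonas putida.

3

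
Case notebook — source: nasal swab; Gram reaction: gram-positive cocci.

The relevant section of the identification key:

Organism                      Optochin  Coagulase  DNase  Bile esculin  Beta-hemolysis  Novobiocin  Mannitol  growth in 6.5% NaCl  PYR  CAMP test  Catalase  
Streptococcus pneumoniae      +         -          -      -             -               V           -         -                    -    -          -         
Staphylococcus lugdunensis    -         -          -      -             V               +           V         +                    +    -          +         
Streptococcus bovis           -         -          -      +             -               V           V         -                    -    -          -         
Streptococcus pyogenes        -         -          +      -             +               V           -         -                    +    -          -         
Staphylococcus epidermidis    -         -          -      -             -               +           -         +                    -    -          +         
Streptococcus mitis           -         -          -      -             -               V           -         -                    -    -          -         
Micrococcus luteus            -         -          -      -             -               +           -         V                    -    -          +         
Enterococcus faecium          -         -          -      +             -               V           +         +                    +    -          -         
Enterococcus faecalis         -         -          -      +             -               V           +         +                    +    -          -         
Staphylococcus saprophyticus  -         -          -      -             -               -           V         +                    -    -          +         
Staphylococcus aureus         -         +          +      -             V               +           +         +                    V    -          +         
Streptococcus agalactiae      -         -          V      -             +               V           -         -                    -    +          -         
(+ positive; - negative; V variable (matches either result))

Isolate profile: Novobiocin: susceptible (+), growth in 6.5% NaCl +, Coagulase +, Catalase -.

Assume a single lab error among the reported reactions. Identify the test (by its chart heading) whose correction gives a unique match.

Catalase

As reported, no row in the chart matches all 4 reactions.
Reversing Novobiocin → still no organism matches.
Reversing Coagulase → 2 organisms match (not unique).
Reversing growth in 6.5% NaCl → still no organism matches.
Reversing Catalase (to +) → unique match: Staphylococcus aureus.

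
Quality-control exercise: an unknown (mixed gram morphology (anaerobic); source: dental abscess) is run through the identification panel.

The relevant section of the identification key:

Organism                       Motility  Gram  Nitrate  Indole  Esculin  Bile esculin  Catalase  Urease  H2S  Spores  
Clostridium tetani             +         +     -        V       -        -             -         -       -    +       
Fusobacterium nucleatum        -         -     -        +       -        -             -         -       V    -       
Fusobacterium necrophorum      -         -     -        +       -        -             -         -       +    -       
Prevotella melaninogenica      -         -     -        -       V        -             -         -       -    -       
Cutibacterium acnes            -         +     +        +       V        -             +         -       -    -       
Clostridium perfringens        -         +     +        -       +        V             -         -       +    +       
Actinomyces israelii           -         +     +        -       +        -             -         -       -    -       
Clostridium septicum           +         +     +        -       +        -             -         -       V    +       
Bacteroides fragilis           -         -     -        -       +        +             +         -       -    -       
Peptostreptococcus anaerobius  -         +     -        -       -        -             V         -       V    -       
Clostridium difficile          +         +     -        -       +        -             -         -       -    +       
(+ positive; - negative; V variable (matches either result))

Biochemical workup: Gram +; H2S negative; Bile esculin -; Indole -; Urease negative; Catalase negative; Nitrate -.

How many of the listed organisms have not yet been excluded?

3

Indole -: excludes Fusobacterium nucleatum, Fusobacterium necrophorum, Cutibacterium acnes — 8 left.
Nitrate -: excludes Clostridium perfringens, Actinomyces israelii, Clostridium septicum — 5 left.
Urease -: all 5 remaining candidates are consistent.
Bile esculin -: excludes Bacteroides fragilis — 4 left.
Catalase -: all 4 remaining candidates are consistent.
H2S -: all 4 remaining candidates are consistent.
Gram +: excludes Prevotella melaninogenica — 3 left.
Still consistent: Clostridium difficile, Clostridium tetani, Peptostreptococcus anaerobius.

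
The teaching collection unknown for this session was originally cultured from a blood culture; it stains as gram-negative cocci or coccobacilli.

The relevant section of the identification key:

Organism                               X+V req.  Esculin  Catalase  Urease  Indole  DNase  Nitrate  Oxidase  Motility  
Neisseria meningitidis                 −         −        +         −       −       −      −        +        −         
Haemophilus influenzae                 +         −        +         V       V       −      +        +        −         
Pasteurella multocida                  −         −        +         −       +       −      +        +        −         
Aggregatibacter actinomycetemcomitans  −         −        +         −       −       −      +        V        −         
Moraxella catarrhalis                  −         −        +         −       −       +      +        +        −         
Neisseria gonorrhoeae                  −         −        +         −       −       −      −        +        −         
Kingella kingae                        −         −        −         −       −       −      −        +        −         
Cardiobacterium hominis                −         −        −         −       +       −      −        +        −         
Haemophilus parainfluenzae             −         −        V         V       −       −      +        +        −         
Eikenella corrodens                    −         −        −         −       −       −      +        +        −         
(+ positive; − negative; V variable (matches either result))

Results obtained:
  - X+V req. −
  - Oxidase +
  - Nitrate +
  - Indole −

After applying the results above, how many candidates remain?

4

X+V req. −: excludes Haemophilus influenzae — 9 left.
Oxidase +: all 9 remaining candidates are consistent.
Nitrate +: excludes Neisseria meningitidis, Neisseria gonorrhoeae, Kingella kingae, Cardiobacterium hominis — 5 left.
Indole −: excludes Pasteurella multocida — 4 left.
Still consistent: Aggregatibacter actinomycetemcomitans, Eikenella corrodens, Haemophilus parainfluenzae, Moraxella catarrhalis.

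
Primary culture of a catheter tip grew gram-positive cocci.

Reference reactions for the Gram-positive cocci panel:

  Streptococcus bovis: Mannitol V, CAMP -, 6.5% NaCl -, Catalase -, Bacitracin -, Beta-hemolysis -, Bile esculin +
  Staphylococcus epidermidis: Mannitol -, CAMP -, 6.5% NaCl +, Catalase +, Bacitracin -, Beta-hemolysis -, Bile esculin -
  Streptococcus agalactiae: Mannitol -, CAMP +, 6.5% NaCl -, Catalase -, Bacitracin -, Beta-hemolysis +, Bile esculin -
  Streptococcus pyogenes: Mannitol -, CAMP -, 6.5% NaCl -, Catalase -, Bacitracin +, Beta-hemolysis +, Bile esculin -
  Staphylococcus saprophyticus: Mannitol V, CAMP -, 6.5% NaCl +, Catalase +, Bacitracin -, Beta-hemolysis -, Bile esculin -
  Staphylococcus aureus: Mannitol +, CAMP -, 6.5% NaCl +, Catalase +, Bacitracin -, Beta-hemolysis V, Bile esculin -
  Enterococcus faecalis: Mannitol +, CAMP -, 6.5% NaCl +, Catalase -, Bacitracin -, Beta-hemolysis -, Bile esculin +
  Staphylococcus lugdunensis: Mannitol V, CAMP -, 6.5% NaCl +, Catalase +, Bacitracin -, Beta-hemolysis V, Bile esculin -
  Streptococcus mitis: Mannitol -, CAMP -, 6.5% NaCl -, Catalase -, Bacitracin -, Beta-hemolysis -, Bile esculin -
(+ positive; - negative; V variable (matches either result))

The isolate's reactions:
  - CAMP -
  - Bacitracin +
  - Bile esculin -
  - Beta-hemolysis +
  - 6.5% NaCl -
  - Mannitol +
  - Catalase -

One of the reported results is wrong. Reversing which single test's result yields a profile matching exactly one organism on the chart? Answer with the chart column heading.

As reported, no row in the chart matches all 7 reactions.
Reversing Catalase → still no organism matches.
Reversing CAMP → still no organism matches.
Reversing 6.5% NaCl → still no organism matches.
Reversing Bacitracin → still no organism matches.
Reversing Bile esculin → still no organism matches.
Reversing Beta-hemolysis → still no organism matches.
Reversing Mannitol (to -) → unique match: Streptococcus pyogenes.

Mannitol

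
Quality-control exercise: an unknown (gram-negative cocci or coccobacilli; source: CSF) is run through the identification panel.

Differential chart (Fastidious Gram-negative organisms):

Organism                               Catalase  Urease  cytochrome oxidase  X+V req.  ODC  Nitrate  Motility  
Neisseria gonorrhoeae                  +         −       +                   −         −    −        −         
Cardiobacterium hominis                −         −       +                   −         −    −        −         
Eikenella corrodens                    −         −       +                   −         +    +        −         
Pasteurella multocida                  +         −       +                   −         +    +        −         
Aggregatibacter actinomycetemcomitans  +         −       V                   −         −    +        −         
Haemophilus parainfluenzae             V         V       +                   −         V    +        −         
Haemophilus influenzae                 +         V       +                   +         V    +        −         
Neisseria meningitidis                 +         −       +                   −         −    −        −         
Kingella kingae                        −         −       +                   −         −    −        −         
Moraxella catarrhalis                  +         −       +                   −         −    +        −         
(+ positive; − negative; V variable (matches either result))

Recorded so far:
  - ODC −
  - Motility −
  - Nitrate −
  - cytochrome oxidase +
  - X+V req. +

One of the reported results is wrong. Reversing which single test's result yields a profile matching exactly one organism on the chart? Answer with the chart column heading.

As reported, no row in the chart matches all 5 reactions.
Reversing cytochrome oxidase → still no organism matches.
Reversing Nitrate (to +) → unique match: Haemophilus influenzae.
Reversing ODC → still no organism matches.
Reversing Motility → still no organism matches.
Reversing X+V req. → 4 organisms match (not unique).

Nitrate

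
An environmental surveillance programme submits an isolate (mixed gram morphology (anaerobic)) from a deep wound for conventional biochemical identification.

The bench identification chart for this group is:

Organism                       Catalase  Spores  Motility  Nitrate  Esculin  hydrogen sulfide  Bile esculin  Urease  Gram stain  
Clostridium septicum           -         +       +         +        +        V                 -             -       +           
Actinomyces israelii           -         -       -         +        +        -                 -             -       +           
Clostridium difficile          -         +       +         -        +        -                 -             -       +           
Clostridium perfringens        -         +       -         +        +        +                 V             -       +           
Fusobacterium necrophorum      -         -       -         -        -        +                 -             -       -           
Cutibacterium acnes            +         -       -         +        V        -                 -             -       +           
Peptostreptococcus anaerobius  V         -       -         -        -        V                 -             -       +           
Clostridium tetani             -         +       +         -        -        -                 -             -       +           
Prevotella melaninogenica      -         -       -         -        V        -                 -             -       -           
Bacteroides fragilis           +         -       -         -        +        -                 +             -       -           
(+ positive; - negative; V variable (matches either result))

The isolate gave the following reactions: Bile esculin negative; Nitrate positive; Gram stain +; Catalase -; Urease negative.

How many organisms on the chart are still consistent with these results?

Bile esculin -: excludes Bacteroides fragilis — 9 left.
Catalase -: excludes Cutibacterium acnes — 8 left.
Gram stain +: excludes Fusobacterium necrophorum, Prevotella melaninogenica — 6 left.
Urease -: all 6 remaining candidates are consistent.
Nitrate +: excludes Clostridium difficile, Peptostreptococcus anaerobius, Clostridium tetani — 3 left.
Still consistent: Actinomyces israelii, Clostridium perfringens, Clostridium septicum.

3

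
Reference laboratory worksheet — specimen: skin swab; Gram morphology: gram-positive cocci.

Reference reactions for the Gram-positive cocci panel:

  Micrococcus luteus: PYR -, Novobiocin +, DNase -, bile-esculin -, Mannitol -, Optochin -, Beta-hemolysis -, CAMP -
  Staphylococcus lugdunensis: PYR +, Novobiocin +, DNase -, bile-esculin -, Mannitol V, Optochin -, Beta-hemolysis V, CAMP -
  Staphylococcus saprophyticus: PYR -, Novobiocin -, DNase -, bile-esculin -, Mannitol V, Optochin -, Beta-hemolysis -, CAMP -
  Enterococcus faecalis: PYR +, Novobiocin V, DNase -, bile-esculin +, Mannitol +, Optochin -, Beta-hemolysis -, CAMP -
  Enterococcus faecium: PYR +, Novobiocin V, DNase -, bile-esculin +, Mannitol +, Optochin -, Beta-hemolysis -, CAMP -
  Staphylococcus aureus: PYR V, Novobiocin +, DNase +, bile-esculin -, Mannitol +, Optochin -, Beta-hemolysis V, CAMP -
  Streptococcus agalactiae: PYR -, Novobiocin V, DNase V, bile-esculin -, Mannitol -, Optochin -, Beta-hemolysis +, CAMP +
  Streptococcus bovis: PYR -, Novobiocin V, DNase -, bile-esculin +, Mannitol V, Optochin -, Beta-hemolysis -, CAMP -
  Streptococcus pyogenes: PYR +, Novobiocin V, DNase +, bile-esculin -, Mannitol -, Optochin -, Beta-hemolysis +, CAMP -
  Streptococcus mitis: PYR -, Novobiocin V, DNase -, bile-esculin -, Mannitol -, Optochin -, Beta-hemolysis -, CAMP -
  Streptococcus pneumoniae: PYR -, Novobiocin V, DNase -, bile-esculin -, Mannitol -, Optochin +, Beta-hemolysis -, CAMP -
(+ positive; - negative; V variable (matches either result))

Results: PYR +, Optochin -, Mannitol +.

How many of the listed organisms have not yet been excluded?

Mannitol +: excludes 5 organisms — 6 left.
PYR +: excludes Staphylococcus saprophyticus, Streptococcus bovis — 4 left.
Optochin -: all 4 remaining candidates are consistent.
Still consistent: Enterococcus faecalis, Enterococcus faecium, Staphylococcus aureus, Staphylococcus lugdunensis.

4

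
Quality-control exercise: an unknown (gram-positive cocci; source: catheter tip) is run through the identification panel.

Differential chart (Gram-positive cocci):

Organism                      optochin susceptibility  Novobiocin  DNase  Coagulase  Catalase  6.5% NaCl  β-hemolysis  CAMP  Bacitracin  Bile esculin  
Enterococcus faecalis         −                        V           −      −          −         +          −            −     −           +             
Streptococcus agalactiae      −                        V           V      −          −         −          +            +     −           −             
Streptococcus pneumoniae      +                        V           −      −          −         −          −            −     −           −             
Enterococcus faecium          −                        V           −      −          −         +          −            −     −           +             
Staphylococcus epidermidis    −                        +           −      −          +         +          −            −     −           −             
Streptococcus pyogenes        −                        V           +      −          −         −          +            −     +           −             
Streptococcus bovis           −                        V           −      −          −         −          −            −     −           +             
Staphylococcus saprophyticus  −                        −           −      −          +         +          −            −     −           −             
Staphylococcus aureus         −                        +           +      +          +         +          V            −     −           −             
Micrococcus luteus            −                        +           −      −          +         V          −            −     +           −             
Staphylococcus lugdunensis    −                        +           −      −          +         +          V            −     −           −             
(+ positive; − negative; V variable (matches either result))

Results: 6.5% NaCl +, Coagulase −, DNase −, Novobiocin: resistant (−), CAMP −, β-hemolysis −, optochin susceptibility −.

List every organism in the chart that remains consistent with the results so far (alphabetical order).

Enterococcus faecalis, Enterococcus faecium, Staphylococcus saprophyticus

6.5% NaCl +: excludes Streptococcus agalactiae, Streptococcus pneumoniae, Streptococcus pyogenes, Streptococcus bovis — 7 left.
optochin susceptibility −: all 7 remaining candidates are consistent.
DNase −: excludes Staphylococcus aureus — 6 left.
Coagulase −: all 6 remaining candidates are consistent.
CAMP −: all 6 remaining candidates are consistent.
β-hemolysis −: all 6 remaining candidates are consistent.
Novobiocin −: excludes Staphylococcus epidermidis, Micrococcus luteus, Staphylococcus lugdunensis — 3 left.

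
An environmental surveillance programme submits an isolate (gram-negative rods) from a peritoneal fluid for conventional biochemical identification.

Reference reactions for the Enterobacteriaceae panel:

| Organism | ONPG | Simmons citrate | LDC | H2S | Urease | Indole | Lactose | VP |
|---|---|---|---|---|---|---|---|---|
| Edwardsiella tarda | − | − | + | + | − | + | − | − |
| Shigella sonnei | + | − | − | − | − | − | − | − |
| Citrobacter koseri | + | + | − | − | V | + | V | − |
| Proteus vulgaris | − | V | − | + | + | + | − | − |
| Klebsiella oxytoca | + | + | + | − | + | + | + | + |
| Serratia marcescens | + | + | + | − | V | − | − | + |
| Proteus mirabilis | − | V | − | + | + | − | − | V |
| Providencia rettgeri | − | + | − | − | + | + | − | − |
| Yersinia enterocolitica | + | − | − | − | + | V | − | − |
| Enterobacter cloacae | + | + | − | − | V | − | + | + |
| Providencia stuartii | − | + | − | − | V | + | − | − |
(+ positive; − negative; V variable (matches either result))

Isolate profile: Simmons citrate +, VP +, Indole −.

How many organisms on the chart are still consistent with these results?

Indole −: excludes 6 organisms — 5 left.
VP +: excludes Shigella sonnei, Yersinia enterocolitica — 3 left.
Simmons citrate +: all 3 remaining candidates are consistent.
Still consistent: Enterobacter cloacae, Proteus mirabilis, Serratia marcescens.

3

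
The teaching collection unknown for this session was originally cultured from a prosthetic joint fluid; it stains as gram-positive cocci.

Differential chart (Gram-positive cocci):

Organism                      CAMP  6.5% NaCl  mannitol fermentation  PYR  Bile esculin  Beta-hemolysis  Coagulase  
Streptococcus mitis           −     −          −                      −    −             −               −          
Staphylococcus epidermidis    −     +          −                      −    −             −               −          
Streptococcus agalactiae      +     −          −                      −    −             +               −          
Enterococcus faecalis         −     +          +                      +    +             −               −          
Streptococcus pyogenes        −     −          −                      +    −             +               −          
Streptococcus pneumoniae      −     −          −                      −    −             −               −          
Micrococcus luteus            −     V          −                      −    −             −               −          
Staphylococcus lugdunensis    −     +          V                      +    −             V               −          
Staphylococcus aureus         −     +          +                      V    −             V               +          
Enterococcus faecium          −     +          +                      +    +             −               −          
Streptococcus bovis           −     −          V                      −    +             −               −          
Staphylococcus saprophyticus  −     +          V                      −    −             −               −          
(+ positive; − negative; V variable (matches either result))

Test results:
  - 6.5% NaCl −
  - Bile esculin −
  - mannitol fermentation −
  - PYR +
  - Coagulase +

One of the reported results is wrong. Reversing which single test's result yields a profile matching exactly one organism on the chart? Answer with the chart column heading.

As reported, no row in the chart matches all 5 reactions.
Reversing PYR → still no organism matches.
Reversing 6.5% NaCl → still no organism matches.
Reversing Coagulase (to −) → unique match: Streptococcus pyogenes.
Reversing mannitol fermentation → still no organism matches.
Reversing Bile esculin → still no organism matches.

Coagulase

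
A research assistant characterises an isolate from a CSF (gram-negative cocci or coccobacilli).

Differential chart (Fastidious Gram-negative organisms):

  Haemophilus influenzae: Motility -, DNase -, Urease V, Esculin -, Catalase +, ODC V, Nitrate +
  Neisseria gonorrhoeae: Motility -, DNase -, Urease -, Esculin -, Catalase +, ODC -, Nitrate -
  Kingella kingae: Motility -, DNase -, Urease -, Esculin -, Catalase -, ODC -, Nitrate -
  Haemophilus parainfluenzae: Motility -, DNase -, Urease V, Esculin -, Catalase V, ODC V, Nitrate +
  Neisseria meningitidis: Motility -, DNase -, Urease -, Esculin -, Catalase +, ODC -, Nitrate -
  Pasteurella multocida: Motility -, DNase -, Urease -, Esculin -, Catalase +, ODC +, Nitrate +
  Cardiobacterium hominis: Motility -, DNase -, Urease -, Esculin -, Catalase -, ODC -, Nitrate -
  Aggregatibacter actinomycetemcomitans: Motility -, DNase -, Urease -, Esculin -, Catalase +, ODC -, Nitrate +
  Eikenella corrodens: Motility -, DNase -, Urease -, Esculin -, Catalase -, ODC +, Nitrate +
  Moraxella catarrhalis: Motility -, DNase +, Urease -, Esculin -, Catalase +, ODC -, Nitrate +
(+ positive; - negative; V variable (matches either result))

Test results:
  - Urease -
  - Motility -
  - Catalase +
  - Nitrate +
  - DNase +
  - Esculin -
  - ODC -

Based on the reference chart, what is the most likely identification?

Moraxella catarrhalis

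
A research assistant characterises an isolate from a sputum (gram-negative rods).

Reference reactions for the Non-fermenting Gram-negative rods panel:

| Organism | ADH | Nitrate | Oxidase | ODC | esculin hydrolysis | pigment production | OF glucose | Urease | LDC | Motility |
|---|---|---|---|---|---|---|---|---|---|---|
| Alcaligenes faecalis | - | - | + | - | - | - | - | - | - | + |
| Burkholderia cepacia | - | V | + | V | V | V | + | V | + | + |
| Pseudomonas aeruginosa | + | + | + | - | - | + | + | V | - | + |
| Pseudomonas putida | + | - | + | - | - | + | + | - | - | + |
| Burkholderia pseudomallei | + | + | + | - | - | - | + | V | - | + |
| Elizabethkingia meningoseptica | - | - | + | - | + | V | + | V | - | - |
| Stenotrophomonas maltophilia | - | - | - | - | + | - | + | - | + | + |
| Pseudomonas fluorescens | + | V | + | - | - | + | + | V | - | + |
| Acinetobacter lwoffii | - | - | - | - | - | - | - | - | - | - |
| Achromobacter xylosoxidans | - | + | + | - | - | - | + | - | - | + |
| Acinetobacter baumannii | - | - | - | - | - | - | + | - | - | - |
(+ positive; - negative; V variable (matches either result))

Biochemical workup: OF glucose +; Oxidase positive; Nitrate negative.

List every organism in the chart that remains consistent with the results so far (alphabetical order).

Burkholderia cepacia, Elizabethkingia meningoseptica, Pseudomonas fluorescens, Pseudomonas putida

Nitrate -: excludes Pseudomonas aeruginosa, Burkholderia pseudomallei, Achromobacter xylosoxidans — 8 left.
OF glucose +: excludes Alcaligenes faecalis, Acinetobacter lwoffii — 6 left.
Oxidase +: excludes Stenotrophomonas maltophilia, Acinetobacter baumannii — 4 left.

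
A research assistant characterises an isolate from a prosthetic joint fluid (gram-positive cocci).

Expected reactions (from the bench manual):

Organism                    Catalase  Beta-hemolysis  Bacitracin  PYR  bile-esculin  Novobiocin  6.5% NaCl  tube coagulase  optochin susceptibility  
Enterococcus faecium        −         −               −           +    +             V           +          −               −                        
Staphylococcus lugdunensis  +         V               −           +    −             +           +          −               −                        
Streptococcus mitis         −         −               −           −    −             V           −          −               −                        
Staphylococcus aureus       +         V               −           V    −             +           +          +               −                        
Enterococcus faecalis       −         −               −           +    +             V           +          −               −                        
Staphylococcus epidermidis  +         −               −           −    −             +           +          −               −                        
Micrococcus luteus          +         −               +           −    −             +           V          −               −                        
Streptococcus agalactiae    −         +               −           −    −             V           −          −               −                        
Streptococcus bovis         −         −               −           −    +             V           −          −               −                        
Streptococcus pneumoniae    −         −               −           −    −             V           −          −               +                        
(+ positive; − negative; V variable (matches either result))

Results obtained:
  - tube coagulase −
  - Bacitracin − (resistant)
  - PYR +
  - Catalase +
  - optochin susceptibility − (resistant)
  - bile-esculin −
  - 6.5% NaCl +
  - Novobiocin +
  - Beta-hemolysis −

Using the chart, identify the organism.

optochin susceptibility −: excludes Streptococcus pneumoniae — 9 left.
Novobiocin +: all 9 remaining candidates are consistent.
6.5% NaCl +: excludes Streptococcus mitis, Streptococcus agalactiae, Streptococcus bovis — 6 left.
PYR +: excludes Staphylococcus epidermidis, Micrococcus luteus — 4 left.
Catalase +: excludes Enterococcus faecium, Enterococcus faecalis — 2 left.
Beta-hemolysis −: all 2 remaining candidates are consistent.
tube coagulase −: excludes Staphylococcus aureus — 1 left.
Bacitracin −: the one remaining candidate is consistent.
bile-esculin −: the one remaining candidate is consistent.

Staphylococcus lugdunensis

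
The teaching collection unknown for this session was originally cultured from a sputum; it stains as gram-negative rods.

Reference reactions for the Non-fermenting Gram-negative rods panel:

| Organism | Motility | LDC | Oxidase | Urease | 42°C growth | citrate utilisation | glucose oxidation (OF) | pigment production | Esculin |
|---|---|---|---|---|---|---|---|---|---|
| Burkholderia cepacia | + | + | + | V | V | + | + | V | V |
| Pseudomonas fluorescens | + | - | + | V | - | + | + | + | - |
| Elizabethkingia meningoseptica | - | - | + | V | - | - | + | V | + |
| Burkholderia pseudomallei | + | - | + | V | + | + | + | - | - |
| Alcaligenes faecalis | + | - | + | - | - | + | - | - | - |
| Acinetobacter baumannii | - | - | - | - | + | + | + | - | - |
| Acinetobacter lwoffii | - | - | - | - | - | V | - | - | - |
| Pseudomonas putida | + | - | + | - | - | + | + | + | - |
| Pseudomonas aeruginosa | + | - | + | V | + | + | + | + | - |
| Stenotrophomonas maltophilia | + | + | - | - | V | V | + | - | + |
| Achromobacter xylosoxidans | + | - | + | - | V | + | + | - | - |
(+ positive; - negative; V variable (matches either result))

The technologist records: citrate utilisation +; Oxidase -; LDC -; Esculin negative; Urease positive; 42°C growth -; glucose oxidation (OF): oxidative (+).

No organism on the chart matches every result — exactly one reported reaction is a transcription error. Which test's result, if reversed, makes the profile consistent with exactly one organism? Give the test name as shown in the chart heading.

Oxidase

As reported, no row in the chart matches all 7 reactions.
Reversing Oxidase (to +) → unique match: Pseudomonas fluorescens.
Reversing 42°C growth → still no organism matches.
Reversing LDC → still no organism matches.
Reversing Urease → still no organism matches.
Reversing glucose oxidation (OF) → still no organism matches.
Reversing citrate utilisation → still no organism matches.
Reversing Esculin → still no organism matches.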